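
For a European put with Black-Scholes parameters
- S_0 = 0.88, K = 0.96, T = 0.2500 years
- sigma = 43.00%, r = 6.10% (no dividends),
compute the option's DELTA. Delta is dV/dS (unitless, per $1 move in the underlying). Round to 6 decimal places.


Answer: Delta = -0.589506

Derivation:
d1 = -0.2262738465; d2 = -0.4412738465
phi(d1) = 0.3888590035; exp(-qT) = 1.0000000000; exp(-rT) = 0.9848656924
N(-d1) = 0.5895057808
Delta = -exp(-qT) * N(-d1) = -1.0000000000 * 0.5895057808 = -0.589506


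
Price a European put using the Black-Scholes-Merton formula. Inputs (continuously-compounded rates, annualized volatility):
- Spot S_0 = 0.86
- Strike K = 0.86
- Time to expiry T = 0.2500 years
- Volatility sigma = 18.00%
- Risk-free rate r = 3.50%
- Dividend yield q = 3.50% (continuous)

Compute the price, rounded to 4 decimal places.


Answer: Price = 0.0306

Derivation:
d1 = (ln(S/K) + (r - q + 0.5*sigma^2) * T) / (sigma * sqrt(T)) = 0.04500000
d2 = d1 - sigma * sqrt(T) = -0.04500000
exp(-rT) = 0.99128817; exp(-qT) = 0.99128817
P = K * exp(-rT) * N(-d2) - S_0 * exp(-qT) * N(-d1)
N(-d1) = 0.48205365; N(-d2) = 0.51794635
P = 0.8600 * 0.99128817 * 0.51794635 - 0.8600 * 0.99128817 * 0.48205365 = 0.0306


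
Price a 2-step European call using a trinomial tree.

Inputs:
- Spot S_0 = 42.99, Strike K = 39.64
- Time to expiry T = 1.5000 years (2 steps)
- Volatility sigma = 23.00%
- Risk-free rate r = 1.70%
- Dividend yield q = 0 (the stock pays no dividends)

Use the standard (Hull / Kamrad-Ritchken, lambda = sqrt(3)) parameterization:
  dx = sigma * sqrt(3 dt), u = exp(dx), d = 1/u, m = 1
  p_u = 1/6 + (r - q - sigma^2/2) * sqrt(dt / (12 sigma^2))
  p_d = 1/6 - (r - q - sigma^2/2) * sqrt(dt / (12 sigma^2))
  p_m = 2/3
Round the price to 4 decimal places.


Answer: Price = V(0,0) = 7.0119

Derivation:
dt = T/N = 0.750000; dx = sigma*sqrt(3*dt) = 0.345000
u = exp(dx) = 1.411990; d = 1/u = 0.708220
p_u = 0.156395, p_m = 0.666667, p_d = 0.176938
Discount per step: exp(-r*dt) = 0.987331
Stock lattice S(k, j) with j the centered position index:
  k=0: S(0,+0) = 42.9900
  k=1: S(1,-1) = 30.4464; S(1,+0) = 42.9900; S(1,+1) = 60.7014
  k=2: S(2,-2) = 21.5628; S(2,-1) = 30.4464; S(2,+0) = 42.9900; S(2,+1) = 60.7014; S(2,+2) = 85.7098
Terminal payoffs V(N, j) = max(S_T - K, 0):
  V(2,-2) = 0.000000; V(2,-1) = 0.000000; V(2,+0) = 3.350000; V(2,+1) = 21.061447; V(2,+2) = 46.069831
Backward induction: V(k, j) = exp(-r*dt) * [p_u * V(k+1, j+1) + p_m * V(k+1, j) + p_d * V(k+1, j-1)]
  V(1,-1) = exp(-r*dt) * [p_u*3.350000 + p_m*0.000000 + p_d*0.000000] = 0.517285
  V(1,+0) = exp(-r*dt) * [p_u*21.061447 + p_m*3.350000 + p_d*0.000000] = 5.457212
  V(1,+1) = exp(-r*dt) * [p_u*46.069831 + p_m*21.061447 + p_d*3.350000] = 21.562119
  V(0,+0) = exp(-r*dt) * [p_u*21.562119 + p_m*5.457212 + p_d*0.517285] = 7.011901


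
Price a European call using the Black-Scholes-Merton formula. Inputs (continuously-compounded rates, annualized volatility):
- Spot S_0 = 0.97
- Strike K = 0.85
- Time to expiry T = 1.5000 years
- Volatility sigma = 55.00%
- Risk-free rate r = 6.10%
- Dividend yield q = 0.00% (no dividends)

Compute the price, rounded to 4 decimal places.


d1 = (ln(S/K) + (r - q + 0.5*sigma^2) * T) / (sigma * sqrt(T)) = 0.66868802
d2 = d1 - sigma * sqrt(T) = -0.00492166
exp(-rT) = 0.91256132; exp(-qT) = 1.00000000
C = S_0 * exp(-qT) * N(d1) - K * exp(-rT) * N(d2)
N(d1) = 0.74815274; N(d2) = 0.49803655
C = 0.9700 * 1.00000000 * 0.74815274 - 0.8500 * 0.91256132 * 0.49803655 = 0.3394

Answer: Price = 0.3394


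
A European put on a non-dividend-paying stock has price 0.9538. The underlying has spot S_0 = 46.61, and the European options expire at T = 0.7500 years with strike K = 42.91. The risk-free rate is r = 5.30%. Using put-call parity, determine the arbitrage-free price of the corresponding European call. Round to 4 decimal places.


Answer: Call price = 6.3260

Derivation:
Put-call parity: C - P = S_0 * exp(-qT) - K * exp(-rT).
S_0 * exp(-qT) = 46.6100 * 1.00000000 = 46.61000000
K * exp(-rT) = 42.9100 * 0.96102967 = 41.23778299
C = P + S*exp(-qT) - K*exp(-rT)
C = 0.9538 + 46.61000000 - 41.23778299 = 6.3260


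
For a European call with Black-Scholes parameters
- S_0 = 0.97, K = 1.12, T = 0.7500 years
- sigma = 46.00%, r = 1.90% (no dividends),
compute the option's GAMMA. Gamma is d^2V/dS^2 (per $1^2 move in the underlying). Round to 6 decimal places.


Answer: Gamma = 1.024244

Derivation:
d1 = -0.1259825801; d2 = -0.5243542658
phi(d1) = 0.3957888811; exp(-qT) = 1.0000000000; exp(-rT) = 0.9858510507
Gamma = exp(-qT) * phi(d1) / (S * sigma * sqrt(T)) = 1.0000000000 * 0.3957888811 / (0.9700 * 0.4600 * 0.8660254038) = 1.024244


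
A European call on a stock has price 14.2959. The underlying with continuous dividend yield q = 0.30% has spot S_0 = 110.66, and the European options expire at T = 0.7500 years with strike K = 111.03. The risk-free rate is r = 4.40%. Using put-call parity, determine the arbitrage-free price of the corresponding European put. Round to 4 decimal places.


Answer: Put price = 11.3104

Derivation:
Put-call parity: C - P = S_0 * exp(-qT) - K * exp(-rT).
S_0 * exp(-qT) = 110.6600 * 0.99775253 = 110.41129490
K * exp(-rT) = 111.0300 * 0.96753856 = 107.42580627
P = C - S*exp(-qT) + K*exp(-rT)
P = 14.2959 - 110.41129490 + 107.42580627 = 11.3104


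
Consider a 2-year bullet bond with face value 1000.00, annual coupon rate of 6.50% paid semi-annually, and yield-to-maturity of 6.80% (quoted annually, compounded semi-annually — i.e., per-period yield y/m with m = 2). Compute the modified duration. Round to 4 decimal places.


Coupon per period c = face * coupon_rate / m = 32.500000
Periods per year m = 2; per-period yield y/m = 0.034000
Number of cashflows N = 4
Cashflows (t years, CF_t, discount factor 1/(1+y/m)^(m*t), PV):
  t = 0.5000: CF_t = 32.500000, DF = 0.967118, PV = 31.431335
  t = 1.0000: CF_t = 32.500000, DF = 0.935317, PV = 30.397809
  t = 1.5000: CF_t = 32.500000, DF = 0.904562, PV = 29.398268
  t = 2.0000: CF_t = 1032.500000, DF = 0.874818, PV = 903.249865
Price P = sum_t PV_t = 994.477277
First compute Macaulay numerator sum_t t * PV_t:
  t * PV_t at t = 0.5000: 15.715667
  t * PV_t at t = 1.0000: 30.397809
  t * PV_t at t = 1.5000: 44.097402
  t * PV_t at t = 2.0000: 1806.499730
Macaulay duration D = 1896.710608 / 994.477277 = 1.907244
Modified duration = D / (1 + y/m) = 1.907244 / (1 + 0.034000) = 1.844530

Answer: Modified duration = 1.8445


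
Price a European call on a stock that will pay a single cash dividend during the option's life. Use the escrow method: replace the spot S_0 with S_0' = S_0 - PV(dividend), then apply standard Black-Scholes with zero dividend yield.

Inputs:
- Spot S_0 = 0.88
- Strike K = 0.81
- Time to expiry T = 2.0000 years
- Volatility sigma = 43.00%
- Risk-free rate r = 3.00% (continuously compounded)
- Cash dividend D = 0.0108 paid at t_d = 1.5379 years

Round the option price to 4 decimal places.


Answer: Price = 0.2528

Derivation:
PV(D) = D * exp(-r * t_d) = 0.0108 * 0.95491113 = 0.01031304
S_0' = S_0 - PV(D) = 0.8800 - 0.01031304 = 0.86968696
d1 = (ln(S_0'/K) + (r + sigma^2/2)*T) / (sigma*sqrt(T)) = 0.51963975
d2 = d1 - sigma*sqrt(T) = -0.08847208
exp(-rT) = 0.94176453
N(d1) = 0.69834266; N(d2) = 0.46475074
C = S_0' * N(d1) - K * exp(-rT) * N(d2) = 0.86968696 * 0.69834266 - 0.8100 * 0.94176453 * 0.46475074 = 0.2528


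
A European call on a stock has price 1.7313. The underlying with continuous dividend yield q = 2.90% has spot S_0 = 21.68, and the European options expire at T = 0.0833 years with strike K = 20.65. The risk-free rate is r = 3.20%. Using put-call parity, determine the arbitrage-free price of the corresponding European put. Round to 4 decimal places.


Answer: Put price = 0.6986

Derivation:
Put-call parity: C - P = S_0 * exp(-qT) - K * exp(-rT).
S_0 * exp(-qT) = 21.6800 * 0.99758722 = 21.62769083
K * exp(-rT) = 20.6500 * 0.99733795 = 20.59502866
P = C - S*exp(-qT) + K*exp(-rT)
P = 1.7313 - 21.62769083 + 20.59502866 = 0.6986


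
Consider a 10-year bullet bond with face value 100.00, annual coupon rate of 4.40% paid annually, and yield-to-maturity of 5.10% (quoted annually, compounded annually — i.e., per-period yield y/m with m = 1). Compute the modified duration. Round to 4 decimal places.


Answer: Modified duration = 7.8458

Derivation:
Coupon per period c = face * coupon_rate / m = 4.400000
Periods per year m = 1; per-period yield y/m = 0.051000
Number of cashflows N = 10
Cashflows (t years, CF_t, discount factor 1/(1+y/m)^(m*t), PV):
  t = 1.0000: CF_t = 4.400000, DF = 0.951475, PV = 4.186489
  t = 2.0000: CF_t = 4.400000, DF = 0.905304, PV = 3.983339
  t = 3.0000: CF_t = 4.400000, DF = 0.861374, PV = 3.790046
  t = 4.0000: CF_t = 4.400000, DF = 0.819576, PV = 3.606134
  t = 5.0000: CF_t = 4.400000, DF = 0.779806, PV = 3.431145
  t = 6.0000: CF_t = 4.400000, DF = 0.741965, PV = 3.264648
  t = 7.0000: CF_t = 4.400000, DF = 0.705961, PV = 3.106230
  t = 8.0000: CF_t = 4.400000, DF = 0.671705, PV = 2.955500
  t = 9.0000: CF_t = 4.400000, DF = 0.639110, PV = 2.812084
  t = 10.0000: CF_t = 104.400000, DF = 0.608097, PV = 63.485324
Price P = sum_t PV_t = 94.620939
First compute Macaulay numerator sum_t t * PV_t:
  t * PV_t at t = 1.0000: 4.186489
  t * PV_t at t = 2.0000: 7.966678
  t * PV_t at t = 3.0000: 11.370139
  t * PV_t at t = 4.0000: 14.424534
  t * PV_t at t = 5.0000: 17.155726
  t * PV_t at t = 6.0000: 19.587889
  t * PV_t at t = 7.0000: 21.743613
  t * PV_t at t = 8.0000: 23.643999
  t * PV_t at t = 9.0000: 25.308753
  t * PV_t at t = 10.0000: 634.853237
Macaulay duration D = 780.241057 / 94.620939 = 8.245966
Modified duration = D / (1 + y/m) = 8.245966 / (1 + 0.051000) = 7.845829


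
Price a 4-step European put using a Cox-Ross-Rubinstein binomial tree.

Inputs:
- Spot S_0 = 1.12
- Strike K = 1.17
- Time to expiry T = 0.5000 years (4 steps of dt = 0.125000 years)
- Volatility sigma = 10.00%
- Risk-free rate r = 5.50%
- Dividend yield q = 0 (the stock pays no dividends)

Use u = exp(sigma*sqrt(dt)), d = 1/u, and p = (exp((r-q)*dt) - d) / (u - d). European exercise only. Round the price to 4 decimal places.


dt = T/N = 0.125000
u = exp(sigma*sqrt(dt)) = 1.035988; d = 1/u = 0.965262
p = (exp((r-q)*dt) - d) / (u - d) = 0.588704
Discount per step: exp(-r*dt) = 0.993149
Stock lattice S(k, i) with i counting down-moves:
  k=0: S(0,0) = 1.1200
  k=1: S(1,0) = 1.1603; S(1,1) = 1.0811
  k=2: S(2,0) = 1.2021; S(2,1) = 1.1200; S(2,2) = 1.0435
  k=3: S(3,0) = 1.2453; S(3,1) = 1.1603; S(3,2) = 1.0811; S(3,3) = 1.0073
  k=4: S(4,0) = 1.2901; S(4,1) = 1.2021; S(4,2) = 1.1200; S(4,3) = 1.0435; S(4,4) = 0.9723
Terminal payoffs V(N, i) = max(K - S_T, 0):
  V(4,0) = 0.000000; V(4,1) = 0.000000; V(4,2) = 0.050000; V(4,3) = 0.126461; V(4,4) = 0.197702
Backward induction: V(k, i) = exp(-r*dt) * [p * V(k+1, i) + (1-p) * V(k+1, i+1)].
  V(3,0) = exp(-r*dt) * [p*0.000000 + (1-p)*0.000000] = 0.000000
  V(3,1) = exp(-r*dt) * [p*0.000000 + (1-p)*0.050000] = 0.020424
  V(3,2) = exp(-r*dt) * [p*0.050000 + (1-p)*0.126461] = 0.080890
  V(3,3) = exp(-r*dt) * [p*0.126461 + (1-p)*0.197702] = 0.154695
  V(2,0) = exp(-r*dt) * [p*0.000000 + (1-p)*0.020424] = 0.008343
  V(2,1) = exp(-r*dt) * [p*0.020424 + (1-p)*0.080890] = 0.044983
  V(2,2) = exp(-r*dt) * [p*0.080890 + (1-p)*0.154695] = 0.110483
  V(1,0) = exp(-r*dt) * [p*0.008343 + (1-p)*0.044983] = 0.023252
  V(1,1) = exp(-r*dt) * [p*0.044983 + (1-p)*0.110483] = 0.071430
  V(0,0) = exp(-r*dt) * [p*0.023252 + (1-p)*0.071430] = 0.042773

Answer: Price = V(0,0) = 0.0428


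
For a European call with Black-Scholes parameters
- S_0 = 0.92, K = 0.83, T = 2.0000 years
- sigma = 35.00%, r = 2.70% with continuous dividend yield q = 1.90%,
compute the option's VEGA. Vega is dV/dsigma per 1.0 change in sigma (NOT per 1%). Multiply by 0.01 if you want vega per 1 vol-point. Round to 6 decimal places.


Answer: Vega = 0.443650

Derivation:
d1 = 0.4877985610; d2 = -0.0071761858
phi(d1) = 0.3541933774; exp(-qT) = 0.9627129409; exp(-rT) = 0.9474321065
Vega = S * exp(-qT) * phi(d1) * sqrt(T) = 0.9200 * 0.9627129409 * 0.3541933774 * 1.4142135624 = 0.443650


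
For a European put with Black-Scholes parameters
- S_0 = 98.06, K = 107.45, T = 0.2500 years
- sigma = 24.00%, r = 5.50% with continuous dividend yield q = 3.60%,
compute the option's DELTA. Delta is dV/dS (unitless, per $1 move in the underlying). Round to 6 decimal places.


d1 = -0.6624673905; d2 = -0.7824673905
phi(d1) = 0.3203407343; exp(-qT) = 0.9910403788; exp(-rT) = 0.9863440995
N(-d1) = 0.7461641366
Delta = -exp(-qT) * N(-d1) = -0.9910403788 * 0.7461641366 = -0.739479

Answer: Delta = -0.739479


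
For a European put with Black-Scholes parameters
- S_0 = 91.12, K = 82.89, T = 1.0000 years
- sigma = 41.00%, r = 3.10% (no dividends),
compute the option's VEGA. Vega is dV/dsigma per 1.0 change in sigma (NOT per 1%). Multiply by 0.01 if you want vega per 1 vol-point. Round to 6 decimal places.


d1 = 0.5114948574; d2 = 0.1014948574
phi(d1) = 0.3500245347; exp(-qT) = 1.0000000000; exp(-rT) = 0.9694755731
Vega = S * exp(-qT) * phi(d1) * sqrt(T) = 91.1200 * 1.0000000000 * 0.3500245347 * 1.0000000000 = 31.894236

Answer: Vega = 31.894236


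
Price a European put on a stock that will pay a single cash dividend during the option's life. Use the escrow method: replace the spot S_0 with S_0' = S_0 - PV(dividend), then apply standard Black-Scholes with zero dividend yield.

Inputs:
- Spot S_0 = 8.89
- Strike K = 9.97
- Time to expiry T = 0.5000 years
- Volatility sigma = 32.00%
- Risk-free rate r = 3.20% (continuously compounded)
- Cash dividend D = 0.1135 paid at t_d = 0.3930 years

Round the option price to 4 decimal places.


Answer: Price = 1.4530

Derivation:
PV(D) = D * exp(-r * t_d) = 0.1135 * 0.98750275 = 0.11208156
S_0' = S_0 - PV(D) = 8.8900 - 0.11208156 = 8.77791844
d1 = (ln(S_0'/K) + (r + sigma^2/2)*T) / (sigma*sqrt(T)) = -0.37892652
d2 = d1 - sigma*sqrt(T) = -0.60520069
exp(-rT) = 0.98412732
N(-d1) = 0.64762879; N(-d2) = 0.72747717
P = K * exp(-rT) * N(-d2) - S_0' * N(-d1) = 9.9700 * 0.98412732 * 0.72747717 - 8.77791844 * 0.64762879 = 1.4530


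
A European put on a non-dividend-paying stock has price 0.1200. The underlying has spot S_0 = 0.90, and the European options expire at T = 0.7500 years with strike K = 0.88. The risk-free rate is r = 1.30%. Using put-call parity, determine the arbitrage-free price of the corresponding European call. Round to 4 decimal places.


Answer: Call price = 0.1485

Derivation:
Put-call parity: C - P = S_0 * exp(-qT) - K * exp(-rT).
S_0 * exp(-qT) = 0.9000 * 1.00000000 = 0.90000000
K * exp(-rT) = 0.8800 * 0.99029738 = 0.87146169
C = P + S*exp(-qT) - K*exp(-rT)
C = 0.1200 + 0.90000000 - 0.87146169 = 0.1485


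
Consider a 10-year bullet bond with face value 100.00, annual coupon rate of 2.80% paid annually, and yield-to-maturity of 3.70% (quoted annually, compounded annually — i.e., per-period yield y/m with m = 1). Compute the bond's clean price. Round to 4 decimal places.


Answer: Price = 92.5899

Derivation:
Coupon per period c = face * coupon_rate / m = 2.800000
Periods per year m = 1; per-period yield y/m = 0.037000
Number of cashflows N = 10
Cashflows (t years, CF_t, discount factor 1/(1+y/m)^(m*t), PV):
  t = 1.0000: CF_t = 2.800000, DF = 0.964320, PV = 2.700096
  t = 2.0000: CF_t = 2.800000, DF = 0.929913, PV = 2.603757
  t = 3.0000: CF_t = 2.800000, DF = 0.896734, PV = 2.510856
  t = 4.0000: CF_t = 2.800000, DF = 0.864739, PV = 2.421269
  t = 5.0000: CF_t = 2.800000, DF = 0.833885, PV = 2.334878
  t = 6.0000: CF_t = 2.800000, DF = 0.804132, PV = 2.251570
  t = 7.0000: CF_t = 2.800000, DF = 0.775441, PV = 2.171235
  t = 8.0000: CF_t = 2.800000, DF = 0.747773, PV = 2.093765
  t = 9.0000: CF_t = 2.800000, DF = 0.721093, PV = 2.019060
  t = 10.0000: CF_t = 102.800000, DF = 0.695364, PV = 71.483458
Price P = sum_t PV_t = 92.589944


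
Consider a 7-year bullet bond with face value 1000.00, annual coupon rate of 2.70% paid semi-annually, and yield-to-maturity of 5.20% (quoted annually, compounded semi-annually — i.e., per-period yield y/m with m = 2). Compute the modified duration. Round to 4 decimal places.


Coupon per period c = face * coupon_rate / m = 13.500000
Periods per year m = 2; per-period yield y/m = 0.026000
Number of cashflows N = 14
Cashflows (t years, CF_t, discount factor 1/(1+y/m)^(m*t), PV):
  t = 0.5000: CF_t = 13.500000, DF = 0.974659, PV = 13.157895
  t = 1.0000: CF_t = 13.500000, DF = 0.949960, PV = 12.824459
  t = 1.5000: CF_t = 13.500000, DF = 0.925887, PV = 12.499473
  t = 2.0000: CF_t = 13.500000, DF = 0.902424, PV = 12.182722
  t = 2.5000: CF_t = 13.500000, DF = 0.879555, PV = 11.873998
  t = 3.0000: CF_t = 13.500000, DF = 0.857266, PV = 11.573097
  t = 3.5000: CF_t = 13.500000, DF = 0.835542, PV = 11.279822
  t = 4.0000: CF_t = 13.500000, DF = 0.814369, PV = 10.993978
  t = 4.5000: CF_t = 13.500000, DF = 0.793732, PV = 10.715379
  t = 5.0000: CF_t = 13.500000, DF = 0.773618, PV = 10.443839
  t = 5.5000: CF_t = 13.500000, DF = 0.754013, PV = 10.179180
  t = 6.0000: CF_t = 13.500000, DF = 0.734906, PV = 9.921228
  t = 6.5000: CF_t = 13.500000, DF = 0.716282, PV = 9.669813
  t = 7.0000: CF_t = 1013.500000, DF = 0.698131, PV = 707.555811
Price P = sum_t PV_t = 854.870693
First compute Macaulay numerator sum_t t * PV_t:
  t * PV_t at t = 0.5000: 6.578947
  t * PV_t at t = 1.0000: 12.824459
  t * PV_t at t = 1.5000: 18.749209
  t * PV_t at t = 2.0000: 24.365444
  t * PV_t at t = 2.5000: 29.684995
  t * PV_t at t = 3.0000: 34.719292
  t * PV_t at t = 3.5000: 39.479377
  t * PV_t at t = 4.0000: 43.975914
  t * PV_t at t = 4.5000: 48.219204
  t * PV_t at t = 5.0000: 52.219194
  t * PV_t at t = 5.5000: 55.985491
  t * PV_t at t = 6.0000: 59.527369
  t * PV_t at t = 6.5000: 62.853785
  t * PV_t at t = 7.0000: 4952.890678
Macaulay duration D = 5442.073356 / 854.870693 = 6.365961
Modified duration = D / (1 + y/m) = 6.365961 / (1 + 0.026000) = 6.204640

Answer: Modified duration = 6.2046


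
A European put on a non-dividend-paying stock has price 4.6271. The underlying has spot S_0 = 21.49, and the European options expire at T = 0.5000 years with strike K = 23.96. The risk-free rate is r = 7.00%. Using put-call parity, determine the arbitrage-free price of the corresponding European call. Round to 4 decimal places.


Answer: Call price = 2.9812

Derivation:
Put-call parity: C - P = S_0 * exp(-qT) - K * exp(-rT).
S_0 * exp(-qT) = 21.4900 * 1.00000000 = 21.49000000
K * exp(-rT) = 23.9600 * 0.96560542 = 23.13590577
C = P + S*exp(-qT) - K*exp(-rT)
C = 4.6271 + 21.49000000 - 23.13590577 = 2.9812


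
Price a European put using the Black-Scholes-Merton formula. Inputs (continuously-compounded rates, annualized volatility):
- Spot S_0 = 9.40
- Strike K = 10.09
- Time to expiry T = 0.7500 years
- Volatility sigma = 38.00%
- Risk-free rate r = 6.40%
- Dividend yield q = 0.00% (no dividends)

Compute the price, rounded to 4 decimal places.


Answer: Price = 1.3543

Derivation:
d1 = (ln(S/K) + (r - q + 0.5*sigma^2) * T) / (sigma * sqrt(T)) = 0.09515600
d2 = d1 - sigma * sqrt(T) = -0.23393365
exp(-rT) = 0.95313379; exp(-qT) = 1.00000000
P = K * exp(-rT) * N(-d2) - S_0 * exp(-qT) * N(-d1)
N(-d1) = 0.46209546; N(-d2) = 0.59248176
P = 10.0900 * 0.95313379 * 0.59248176 - 9.4000 * 1.00000000 * 0.46209546 = 1.3543


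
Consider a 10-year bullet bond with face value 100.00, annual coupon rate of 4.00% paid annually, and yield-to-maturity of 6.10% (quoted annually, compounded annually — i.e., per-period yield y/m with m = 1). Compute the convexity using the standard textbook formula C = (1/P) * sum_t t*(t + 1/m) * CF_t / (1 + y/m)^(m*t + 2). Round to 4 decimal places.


Coupon per period c = face * coupon_rate / m = 4.000000
Periods per year m = 1; per-period yield y/m = 0.061000
Number of cashflows N = 10
Cashflows (t years, CF_t, discount factor 1/(1+y/m)^(m*t), PV):
  t = 1.0000: CF_t = 4.000000, DF = 0.942507, PV = 3.770028
  t = 2.0000: CF_t = 4.000000, DF = 0.888320, PV = 3.553278
  t = 3.0000: CF_t = 4.000000, DF = 0.837247, PV = 3.348990
  t = 4.0000: CF_t = 4.000000, DF = 0.789112, PV = 3.156447
  t = 5.0000: CF_t = 4.000000, DF = 0.743743, PV = 2.974973
  t = 6.0000: CF_t = 4.000000, DF = 0.700983, PV = 2.803933
  t = 7.0000: CF_t = 4.000000, DF = 0.660682, PV = 2.642727
  t = 8.0000: CF_t = 4.000000, DF = 0.622697, PV = 2.490789
  t = 9.0000: CF_t = 4.000000, DF = 0.586897, PV = 2.347586
  t = 10.0000: CF_t = 104.000000, DF = 0.553154, PV = 57.528030
Price P = sum_t PV_t = 84.616782
Convexity numerator sum_t t*(t + 1/m) * CF_t / (1+y/m)^(m*t + 2):
  t = 1.0000: term = 6.697980
  t = 2.0000: term = 18.938680
  t = 3.0000: term = 35.699680
  t = 4.0000: term = 56.078667
  t = 5.0000: term = 79.281810
  t = 6.0000: term = 104.613133
  t = 7.0000: term = 131.464824
  t = 8.0000: term = 159.308390
  t = 9.0000: term = 187.686605
  t = 10.0000: term = 5621.360241
Convexity = (1/P) * sum = 6401.130010 / 84.616782 = 75.648469

Answer: Convexity = 75.6485


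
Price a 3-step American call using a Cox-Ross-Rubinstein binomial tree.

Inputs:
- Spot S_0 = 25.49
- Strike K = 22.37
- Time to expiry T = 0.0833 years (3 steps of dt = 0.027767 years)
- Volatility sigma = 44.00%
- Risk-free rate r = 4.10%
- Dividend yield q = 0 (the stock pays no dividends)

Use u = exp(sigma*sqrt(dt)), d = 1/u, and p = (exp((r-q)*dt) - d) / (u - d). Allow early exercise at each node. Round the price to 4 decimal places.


dt = T/N = 0.027767
u = exp(sigma*sqrt(dt)) = 1.076073; d = 1/u = 0.929305
p = (exp((r-q)*dt) - d) / (u - d) = 0.489440
Discount per step: exp(-r*dt) = 0.998862
Stock lattice S(k, i) with i counting down-moves:
  k=0: S(0,0) = 25.4900
  k=1: S(1,0) = 27.4291; S(1,1) = 23.6880
  k=2: S(2,0) = 29.5157; S(2,1) = 25.4900; S(2,2) = 22.0133
  k=3: S(3,0) = 31.7611; S(3,1) = 27.4291; S(3,2) = 23.6880; S(3,3) = 20.4571
Terminal payoffs V(N, i) = max(S_T - K, 0):
  V(3,0) = 9.391098; V(3,1) = 5.059111; V(3,2) = 1.317975; V(3,3) = 0.000000
Backward induction: V(k, i) = exp(-r*dt) * [p * V(k+1, i) + (1-p) * V(k+1, i+1)]; then take max(V_cont, immediate exercise) for American.
  V(2,0) = exp(-r*dt) * [p*9.391098 + (1-p)*5.059111] = 7.171188; exercise = 7.145736; V(2,0) = max -> 7.171188
  V(2,1) = exp(-r*dt) * [p*5.059111 + (1-p)*1.317975] = 3.145452; exercise = 3.120000; V(2,1) = max -> 3.145452
  V(2,2) = exp(-r*dt) * [p*1.317975 + (1-p)*0.000000] = 0.644335; exercise = 0.000000; V(2,2) = max -> 0.644335
  V(1,0) = exp(-r*dt) * [p*7.171188 + (1-p)*3.145452] = 5.109986; exercise = 5.059111; V(1,0) = max -> 5.109986
  V(1,1) = exp(-r*dt) * [p*3.145452 + (1-p)*0.644335] = 1.866355; exercise = 1.317975; V(1,1) = max -> 1.866355
  V(0,0) = exp(-r*dt) * [p*5.109986 + (1-p)*1.866355] = 3.449987; exercise = 3.120000; V(0,0) = max -> 3.449987

Answer: Price = V(0,0) = 3.4500


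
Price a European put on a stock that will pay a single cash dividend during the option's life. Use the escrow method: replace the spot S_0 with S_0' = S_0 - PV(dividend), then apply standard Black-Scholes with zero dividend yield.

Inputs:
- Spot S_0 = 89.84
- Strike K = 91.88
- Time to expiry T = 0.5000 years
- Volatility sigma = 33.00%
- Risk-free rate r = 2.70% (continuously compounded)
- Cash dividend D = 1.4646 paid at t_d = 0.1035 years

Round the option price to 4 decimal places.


Answer: Price = 9.4971

Derivation:
PV(D) = D * exp(-r * t_d) = 1.4646 * 0.99720940 = 1.46051289
S_0' = S_0 - PV(D) = 89.8400 - 1.46051289 = 88.37948711
d1 = (ln(S_0'/K) + (r + sigma^2/2)*T) / (sigma*sqrt(T)) = 0.00806324
d2 = d1 - sigma*sqrt(T) = -0.22528200
exp(-rT) = 0.98659072
N(-d1) = 0.49678327; N(-d2) = 0.58912005
P = K * exp(-rT) * N(-d2) - S_0' * N(-d1) = 91.8800 * 0.98659072 * 0.58912005 - 88.37948711 * 0.49678327 = 9.4971


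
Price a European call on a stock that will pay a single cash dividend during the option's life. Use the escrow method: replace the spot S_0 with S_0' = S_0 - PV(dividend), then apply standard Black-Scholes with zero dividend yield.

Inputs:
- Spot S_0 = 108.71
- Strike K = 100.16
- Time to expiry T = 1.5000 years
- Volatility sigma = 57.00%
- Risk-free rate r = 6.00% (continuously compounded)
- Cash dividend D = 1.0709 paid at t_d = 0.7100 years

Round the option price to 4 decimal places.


PV(D) = D * exp(-r * t_d) = 1.0709 * 0.95829463 = 1.02623772
S_0' = S_0 - PV(D) = 108.7100 - 1.02623772 = 107.68376228
d1 = (ln(S_0'/K) + (r + sigma^2/2)*T) / (sigma*sqrt(T)) = 0.58172502
d2 = d1 - sigma*sqrt(T) = -0.11637956
exp(-rT) = 0.91393119
N(d1) = 0.71962404; N(d2) = 0.45367587
C = S_0' * N(d1) - K * exp(-rT) * N(d2) = 107.68376228 * 0.71962404 - 100.1600 * 0.91393119 * 0.45367587 = 35.9626

Answer: Price = 35.9626


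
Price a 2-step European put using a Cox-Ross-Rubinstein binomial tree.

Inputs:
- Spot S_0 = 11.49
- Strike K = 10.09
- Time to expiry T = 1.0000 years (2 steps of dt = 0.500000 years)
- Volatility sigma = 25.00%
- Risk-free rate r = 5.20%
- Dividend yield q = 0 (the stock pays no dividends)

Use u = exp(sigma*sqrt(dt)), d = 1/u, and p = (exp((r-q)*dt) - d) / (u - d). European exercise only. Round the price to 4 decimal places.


dt = T/N = 0.500000
u = exp(sigma*sqrt(dt)) = 1.193365; d = 1/u = 0.837967
p = (exp((r-q)*dt) - d) / (u - d) = 0.530037
Discount per step: exp(-r*dt) = 0.974335
Stock lattice S(k, i) with i counting down-moves:
  k=0: S(0,0) = 11.4900
  k=1: S(1,0) = 13.7118; S(1,1) = 9.6282
  k=2: S(2,0) = 16.3631; S(2,1) = 11.4900; S(2,2) = 8.0681
Terminal payoffs V(N, i) = max(K - S_T, 0):
  V(2,0) = 0.000000; V(2,1) = 0.000000; V(2,2) = 2.021854
Backward induction: V(k, i) = exp(-r*dt) * [p * V(k+1, i) + (1-p) * V(k+1, i+1)].
  V(1,0) = exp(-r*dt) * [p*0.000000 + (1-p)*0.000000] = 0.000000
  V(1,1) = exp(-r*dt) * [p*0.000000 + (1-p)*2.021854] = 0.925809
  V(0,0) = exp(-r*dt) * [p*0.000000 + (1-p)*0.925809] = 0.423929

Answer: Price = V(0,0) = 0.4239


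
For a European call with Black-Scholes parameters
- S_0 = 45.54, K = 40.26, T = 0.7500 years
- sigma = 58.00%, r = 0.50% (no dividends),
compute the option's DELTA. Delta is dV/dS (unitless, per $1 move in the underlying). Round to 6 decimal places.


Answer: Delta = 0.692853

Derivation:
d1 = 0.5039524072; d2 = 0.0016576730
phi(d1) = 0.3513675166; exp(-qT) = 1.0000000000; exp(-rT) = 0.9962570225
N(d1) = 0.6928525891
Delta = exp(-qT) * N(d1) = 1.0000000000 * 0.6928525891 = 0.692853


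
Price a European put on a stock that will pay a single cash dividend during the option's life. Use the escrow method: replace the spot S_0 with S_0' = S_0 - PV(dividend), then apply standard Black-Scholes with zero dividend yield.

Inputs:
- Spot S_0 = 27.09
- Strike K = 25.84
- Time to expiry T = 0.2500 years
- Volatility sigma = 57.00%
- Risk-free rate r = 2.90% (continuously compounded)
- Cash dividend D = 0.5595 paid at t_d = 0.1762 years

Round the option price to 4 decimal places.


PV(D) = D * exp(-r * t_d) = 0.5595 * 0.99490323 = 0.55664836
S_0' = S_0 - PV(D) = 27.0900 - 0.55664836 = 26.53335164
d1 = (ln(S_0'/K) + (r + sigma^2/2)*T) / (sigma*sqrt(T)) = 0.26084672
d2 = d1 - sigma*sqrt(T) = -0.02415328
exp(-rT) = 0.99277622
N(-d1) = 0.39710536; N(-d2) = 0.50963483
P = K * exp(-rT) * N(-d2) - S_0' * N(-d1) = 25.8400 * 0.99277622 * 0.50963483 - 26.53335164 * 0.39710536 = 2.5373

Answer: Price = 2.5373


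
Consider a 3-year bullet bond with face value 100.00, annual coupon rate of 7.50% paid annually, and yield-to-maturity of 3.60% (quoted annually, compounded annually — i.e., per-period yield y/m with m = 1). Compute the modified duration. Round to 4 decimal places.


Coupon per period c = face * coupon_rate / m = 7.500000
Periods per year m = 1; per-period yield y/m = 0.036000
Number of cashflows N = 3
Cashflows (t years, CF_t, discount factor 1/(1+y/m)^(m*t), PV):
  t = 1.0000: CF_t = 7.500000, DF = 0.965251, PV = 7.239382
  t = 2.0000: CF_t = 7.500000, DF = 0.931709, PV = 6.987821
  t = 3.0000: CF_t = 107.500000, DF = 0.899333, PV = 96.678343
Price P = sum_t PV_t = 110.905546
First compute Macaulay numerator sum_t t * PV_t:
  t * PV_t at t = 1.0000: 7.239382
  t * PV_t at t = 2.0000: 13.975641
  t * PV_t at t = 3.0000: 290.035029
Macaulay duration D = 311.250052 / 110.905546 = 2.806443
Modified duration = D / (1 + y/m) = 2.806443 / (1 + 0.036000) = 2.708921

Answer: Modified duration = 2.7089


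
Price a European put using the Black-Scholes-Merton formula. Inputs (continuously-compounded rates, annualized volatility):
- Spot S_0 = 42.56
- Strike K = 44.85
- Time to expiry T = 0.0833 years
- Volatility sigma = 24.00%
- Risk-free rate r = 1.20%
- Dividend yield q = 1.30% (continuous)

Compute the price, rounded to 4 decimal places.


d1 = (ln(S/K) + (r - q + 0.5*sigma^2) * T) / (sigma * sqrt(T)) = -0.72317488
d2 = d1 - sigma * sqrt(T) = -0.79244305
exp(-rT) = 0.99900090; exp(-qT) = 0.99891769
P = K * exp(-rT) * N(-d2) - S_0 * exp(-qT) * N(-d1)
N(-d1) = 0.76521377; N(-d2) = 0.78594881
P = 44.8500 * 0.99900090 * 0.78594881 - 42.5600 * 0.99891769 * 0.76521377 = 2.6823

Answer: Price = 2.6823


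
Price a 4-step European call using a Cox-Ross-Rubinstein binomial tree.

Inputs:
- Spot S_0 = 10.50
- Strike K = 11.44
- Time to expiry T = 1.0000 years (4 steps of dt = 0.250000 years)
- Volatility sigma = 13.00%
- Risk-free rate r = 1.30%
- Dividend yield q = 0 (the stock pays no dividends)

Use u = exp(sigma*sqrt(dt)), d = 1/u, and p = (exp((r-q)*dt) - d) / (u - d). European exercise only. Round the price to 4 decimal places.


dt = T/N = 0.250000
u = exp(sigma*sqrt(dt)) = 1.067159; d = 1/u = 0.937067
p = (exp((r-q)*dt) - d) / (u - d) = 0.508779
Discount per step: exp(-r*dt) = 0.996755
Stock lattice S(k, i) with i counting down-moves:
  k=0: S(0,0) = 10.5000
  k=1: S(1,0) = 11.2052; S(1,1) = 9.8392
  k=2: S(2,0) = 11.9577; S(2,1) = 10.5000; S(2,2) = 9.2200
  k=3: S(3,0) = 12.7608; S(3,1) = 11.2052; S(3,2) = 9.8392; S(3,3) = 8.6398
  k=4: S(4,0) = 13.6178; S(4,1) = 11.9577; S(4,2) = 10.5000; S(4,3) = 9.2200; S(4,4) = 8.0960
Terminal payoffs V(N, i) = max(S_T - K, 0):
  V(4,0) = 2.177766; V(4,1) = 0.517698; V(4,2) = 0.000000; V(4,3) = 0.000000; V(4,4) = 0.000000
Backward induction: V(k, i) = exp(-r*dt) * [p * V(k+1, i) + (1-p) * V(k+1, i+1)].
  V(3,0) = exp(-r*dt) * [p*2.177766 + (1-p)*0.517698] = 1.357885
  V(3,1) = exp(-r*dt) * [p*0.517698 + (1-p)*0.000000] = 0.262539
  V(3,2) = exp(-r*dt) * [p*0.000000 + (1-p)*0.000000] = 0.000000
  V(3,3) = exp(-r*dt) * [p*0.000000 + (1-p)*0.000000] = 0.000000
  V(2,0) = exp(-r*dt) * [p*1.357885 + (1-p)*0.262539] = 0.817168
  V(2,1) = exp(-r*dt) * [p*0.262539 + (1-p)*0.000000] = 0.133141
  V(2,2) = exp(-r*dt) * [p*0.000000 + (1-p)*0.000000] = 0.000000
  V(1,0) = exp(-r*dt) * [p*0.817168 + (1-p)*0.133141] = 0.479598
  V(1,1) = exp(-r*dt) * [p*0.133141 + (1-p)*0.000000] = 0.067519
  V(0,0) = exp(-r*dt) * [p*0.479598 + (1-p)*0.067519] = 0.276277

Answer: Price = V(0,0) = 0.2763


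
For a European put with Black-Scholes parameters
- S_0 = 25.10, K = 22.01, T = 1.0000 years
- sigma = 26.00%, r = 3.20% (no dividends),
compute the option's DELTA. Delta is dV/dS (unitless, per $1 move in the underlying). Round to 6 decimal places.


Answer: Delta = -0.224121

Derivation:
d1 = 0.7583498100; d2 = 0.4983498100
phi(d1) = 0.2992470626; exp(-qT) = 1.0000000000; exp(-rT) = 0.9685065821
N(-d1) = 0.2241207979
Delta = -exp(-qT) * N(-d1) = -1.0000000000 * 0.2241207979 = -0.224121


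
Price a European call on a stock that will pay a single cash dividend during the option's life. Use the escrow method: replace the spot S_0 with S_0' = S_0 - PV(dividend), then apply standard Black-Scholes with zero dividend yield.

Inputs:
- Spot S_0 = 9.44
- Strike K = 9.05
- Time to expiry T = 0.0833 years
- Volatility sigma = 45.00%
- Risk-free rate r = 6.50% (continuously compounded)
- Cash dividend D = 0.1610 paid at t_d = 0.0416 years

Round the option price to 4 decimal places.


Answer: Price = 0.6253

Derivation:
PV(D) = D * exp(-r * t_d) = 0.1610 * 0.99729965 = 0.16056524
S_0' = S_0 - PV(D) = 9.4400 - 0.16056524 = 9.27943476
d1 = (ln(S_0'/K) + (r + sigma^2/2)*T) / (sigma*sqrt(T)) = 0.29939292
d2 = d1 - sigma*sqrt(T) = 0.16951510
exp(-rT) = 0.99460013
N(d1) = 0.61767987; N(d2) = 0.56730425
C = S_0' * N(d1) - K * exp(-rT) * N(d2) = 9.27943476 * 0.61767987 - 9.0500 * 0.99460013 * 0.56730425 = 0.6253


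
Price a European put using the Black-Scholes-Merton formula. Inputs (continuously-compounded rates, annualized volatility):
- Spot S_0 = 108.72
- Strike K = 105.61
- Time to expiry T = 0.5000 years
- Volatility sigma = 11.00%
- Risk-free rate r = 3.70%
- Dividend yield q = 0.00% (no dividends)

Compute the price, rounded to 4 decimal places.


Answer: Price = 1.3676

Derivation:
d1 = (ln(S/K) + (r - q + 0.5*sigma^2) * T) / (sigma * sqrt(T)) = 0.64986592
d2 = d1 - sigma * sqrt(T) = 0.57208418
exp(-rT) = 0.98167007; exp(-qT) = 1.00000000
P = K * exp(-rT) * N(-d2) - S_0 * exp(-qT) * N(-d1)
N(-d1) = 0.25788942; N(-d2) = 0.28363247
P = 105.6100 * 0.98167007 * 0.28363247 - 108.7200 * 1.00000000 * 0.25788942 = 1.3676


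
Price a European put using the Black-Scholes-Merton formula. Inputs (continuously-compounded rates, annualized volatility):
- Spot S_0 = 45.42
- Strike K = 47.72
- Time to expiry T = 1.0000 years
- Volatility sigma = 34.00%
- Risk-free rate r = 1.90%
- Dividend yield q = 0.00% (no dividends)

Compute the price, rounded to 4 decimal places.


Answer: Price = 6.9514

Derivation:
d1 = (ln(S/K) + (r - q + 0.5*sigma^2) * T) / (sigma * sqrt(T)) = 0.08059394
d2 = d1 - sigma * sqrt(T) = -0.25940606
exp(-rT) = 0.98117936; exp(-qT) = 1.00000000
P = K * exp(-rT) * N(-d2) - S_0 * exp(-qT) * N(-d1)
N(-d1) = 0.46788244; N(-d2) = 0.60233902
P = 47.7200 * 0.98117936 * 0.60233902 - 45.4200 * 1.00000000 * 0.46788244 = 6.9514


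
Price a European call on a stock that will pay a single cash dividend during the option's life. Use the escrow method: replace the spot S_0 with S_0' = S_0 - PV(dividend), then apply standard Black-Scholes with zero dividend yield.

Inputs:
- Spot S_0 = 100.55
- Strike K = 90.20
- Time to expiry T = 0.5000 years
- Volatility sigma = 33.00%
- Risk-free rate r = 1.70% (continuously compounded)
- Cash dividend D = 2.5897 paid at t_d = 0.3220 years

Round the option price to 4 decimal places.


Answer: Price = 13.6249

Derivation:
PV(D) = D * exp(-r * t_d) = 2.5897 * 0.99454096 = 2.57556271
S_0' = S_0 - PV(D) = 100.5500 - 2.57556271 = 97.97443729
d1 = (ln(S_0'/K) + (r + sigma^2/2)*T) / (sigma*sqrt(T)) = 0.50741200
d2 = d1 - sigma*sqrt(T) = 0.27406676
exp(-rT) = 0.99153602
N(d1) = 0.69406712; N(d2) = 0.60798334
C = S_0' * N(d1) - K * exp(-rT) * N(d2) = 97.97443729 * 0.69406712 - 90.2000 * 0.99153602 * 0.60798334 = 13.6249


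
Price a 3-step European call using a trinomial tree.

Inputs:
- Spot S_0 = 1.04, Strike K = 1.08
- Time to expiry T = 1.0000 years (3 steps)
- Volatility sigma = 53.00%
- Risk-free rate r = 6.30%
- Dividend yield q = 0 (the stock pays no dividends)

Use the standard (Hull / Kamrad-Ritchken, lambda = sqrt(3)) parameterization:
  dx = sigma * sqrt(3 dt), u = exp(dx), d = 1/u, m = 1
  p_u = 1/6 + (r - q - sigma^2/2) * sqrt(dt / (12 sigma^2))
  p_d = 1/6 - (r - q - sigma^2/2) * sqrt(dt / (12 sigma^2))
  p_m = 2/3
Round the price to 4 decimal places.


dt = T/N = 0.333333; dx = sigma*sqrt(3*dt) = 0.530000
u = exp(dx) = 1.698932; d = 1/u = 0.588605
p_u = 0.142311, p_m = 0.666667, p_d = 0.191022
Discount per step: exp(-r*dt) = 0.979219
Stock lattice S(k, j) with j the centered position index:
  k=0: S(0,+0) = 1.0400
  k=1: S(1,-1) = 0.6121; S(1,+0) = 1.0400; S(1,+1) = 1.7669
  k=2: S(2,-2) = 0.3603; S(2,-1) = 0.6121; S(2,+0) = 1.0400; S(2,+1) = 1.7669; S(2,+2) = 3.0018
  k=3: S(3,-3) = 0.2121; S(3,-2) = 0.3603; S(3,-1) = 0.6121; S(3,+0) = 1.0400; S(3,+1) = 1.7669; S(3,+2) = 3.0018; S(3,+3) = 5.0999
Terminal payoffs V(N, j) = max(S_T - K, 0):
  V(3,-3) = 0.000000; V(3,-2) = 0.000000; V(3,-1) = 0.000000; V(3,+0) = 0.000000; V(3,+1) = 0.686890; V(3,+2) = 1.921826; V(3,+3) = 4.019899
Backward induction: V(k, j) = exp(-r*dt) * [p_u * V(k+1, j+1) + p_m * V(k+1, j) + p_d * V(k+1, j-1)]
  V(2,-2) = exp(-r*dt) * [p_u*0.000000 + p_m*0.000000 + p_d*0.000000] = 0.000000
  V(2,-1) = exp(-r*dt) * [p_u*0.000000 + p_m*0.000000 + p_d*0.000000] = 0.000000
  V(2,+0) = exp(-r*dt) * [p_u*0.686890 + p_m*0.000000 + p_d*0.000000] = 0.095721
  V(2,+1) = exp(-r*dt) * [p_u*1.921826 + p_m*0.686890 + p_d*0.000000] = 0.716224
  V(2,+2) = exp(-r*dt) * [p_u*4.019899 + p_m*1.921826 + p_d*0.686890] = 1.943265
  V(1,-1) = exp(-r*dt) * [p_u*0.095721 + p_m*0.000000 + p_d*0.000000] = 0.013339
  V(1,+0) = exp(-r*dt) * [p_u*0.716224 + p_m*0.095721 + p_d*0.000000] = 0.162296
  V(1,+1) = exp(-r*dt) * [p_u*1.943265 + p_m*0.716224 + p_d*0.095721] = 0.756267
  V(0,+0) = exp(-r*dt) * [p_u*0.756267 + p_m*0.162296 + p_d*0.013339] = 0.213833

Answer: Price = V(0,0) = 0.2138


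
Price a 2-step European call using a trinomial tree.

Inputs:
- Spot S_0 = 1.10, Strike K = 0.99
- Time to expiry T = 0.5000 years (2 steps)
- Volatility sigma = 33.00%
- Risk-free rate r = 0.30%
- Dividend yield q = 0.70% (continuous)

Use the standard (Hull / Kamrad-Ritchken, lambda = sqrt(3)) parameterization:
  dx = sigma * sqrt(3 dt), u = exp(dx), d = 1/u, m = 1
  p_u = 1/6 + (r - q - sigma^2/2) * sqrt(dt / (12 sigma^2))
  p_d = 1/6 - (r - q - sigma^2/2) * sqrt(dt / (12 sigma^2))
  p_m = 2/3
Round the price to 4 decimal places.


dt = T/N = 0.250000; dx = sigma*sqrt(3*dt) = 0.285788
u = exp(dx) = 1.330811; d = 1/u = 0.751422
p_u = 0.141101, p_m = 0.666667, p_d = 0.192232
Discount per step: exp(-r*dt) = 0.999250
Stock lattice S(k, j) with j the centered position index:
  k=0: S(0,+0) = 1.1000
  k=1: S(1,-1) = 0.8266; S(1,+0) = 1.1000; S(1,+1) = 1.4639
  k=2: S(2,-2) = 0.6211; S(2,-1) = 0.8266; S(2,+0) = 1.1000; S(2,+1) = 1.4639; S(2,+2) = 1.9482
Terminal payoffs V(N, j) = max(S_T - K, 0):
  V(2,-2) = 0.000000; V(2,-1) = 0.000000; V(2,+0) = 0.110000; V(2,+1) = 0.473892; V(2,+2) = 0.958163
Backward induction: V(k, j) = exp(-r*dt) * [p_u * V(k+1, j+1) + p_m * V(k+1, j) + p_d * V(k+1, j-1)]
  V(1,-1) = exp(-r*dt) * [p_u*0.110000 + p_m*0.000000 + p_d*0.000000] = 0.015510
  V(1,+0) = exp(-r*dt) * [p_u*0.473892 + p_m*0.110000 + p_d*0.000000] = 0.140095
  V(1,+1) = exp(-r*dt) * [p_u*0.958163 + p_m*0.473892 + p_d*0.110000] = 0.471918
  V(0,+0) = exp(-r*dt) * [p_u*0.471918 + p_m*0.140095 + p_d*0.015510] = 0.162844

Answer: Price = V(0,0) = 0.1628


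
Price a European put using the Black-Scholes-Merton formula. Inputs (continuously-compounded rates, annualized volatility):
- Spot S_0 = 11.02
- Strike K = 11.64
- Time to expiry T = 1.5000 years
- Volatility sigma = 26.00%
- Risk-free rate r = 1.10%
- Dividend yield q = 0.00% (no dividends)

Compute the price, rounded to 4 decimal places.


Answer: Price = 1.6461

Derivation:
d1 = (ln(S/K) + (r - q + 0.5*sigma^2) * T) / (sigma * sqrt(T)) = 0.03914272
d2 = d1 - sigma * sqrt(T) = -0.27929094
exp(-rT) = 0.98363538; exp(-qT) = 1.00000000
P = K * exp(-rT) * N(-d2) - S_0 * exp(-qT) * N(-d1)
N(-d1) = 0.48438830; N(-d2) = 0.60998922
P = 11.6400 * 0.98363538 * 0.60998922 - 11.0200 * 1.00000000 * 0.48438830 = 1.6461


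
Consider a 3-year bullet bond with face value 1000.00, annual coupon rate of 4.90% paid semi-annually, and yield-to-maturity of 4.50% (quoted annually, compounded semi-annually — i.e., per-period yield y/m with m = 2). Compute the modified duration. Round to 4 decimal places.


Coupon per period c = face * coupon_rate / m = 24.500000
Periods per year m = 2; per-period yield y/m = 0.022500
Number of cashflows N = 6
Cashflows (t years, CF_t, discount factor 1/(1+y/m)^(m*t), PV):
  t = 0.5000: CF_t = 24.500000, DF = 0.977995, PV = 23.960880
  t = 1.0000: CF_t = 24.500000, DF = 0.956474, PV = 23.433624
  t = 1.5000: CF_t = 24.500000, DF = 0.935427, PV = 22.917969
  t = 2.0000: CF_t = 24.500000, DF = 0.914843, PV = 22.413662
  t = 2.5000: CF_t = 24.500000, DF = 0.894712, PV = 21.920452
  t = 3.0000: CF_t = 1024.500000, DF = 0.875024, PV = 896.462367
Price P = sum_t PV_t = 1011.108954
First compute Macaulay numerator sum_t t * PV_t:
  t * PV_t at t = 0.5000: 11.980440
  t * PV_t at t = 1.0000: 23.433624
  t * PV_t at t = 1.5000: 34.376954
  t * PV_t at t = 2.0000: 44.827324
  t * PV_t at t = 2.5000: 54.801129
  t * PV_t at t = 3.0000: 2689.387100
Macaulay duration D = 2858.806571 / 1011.108954 = 2.827397
Modified duration = D / (1 + y/m) = 2.827397 / (1 + 0.022500) = 2.765181

Answer: Modified duration = 2.7652
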